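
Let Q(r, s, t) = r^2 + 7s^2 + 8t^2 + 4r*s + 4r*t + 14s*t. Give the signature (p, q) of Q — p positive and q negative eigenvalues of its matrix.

(3, 0)

The symmetric matrix is A = [[1, 2, 2], [2, 7, 7], [2, 7, 8]].
Congruent diagonalization of A (simultaneous row and column reduction) yields pivots 1, 3, 1.
So there are 3 positive pivots.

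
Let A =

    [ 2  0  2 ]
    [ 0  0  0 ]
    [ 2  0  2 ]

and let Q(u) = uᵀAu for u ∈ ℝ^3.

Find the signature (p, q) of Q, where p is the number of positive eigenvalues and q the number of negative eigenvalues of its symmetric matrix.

(1, 0)

Row-reducing A symmetrically gives the diagonal entries 2, 0, 0.
So there are 1 positive, 2 zero pivots.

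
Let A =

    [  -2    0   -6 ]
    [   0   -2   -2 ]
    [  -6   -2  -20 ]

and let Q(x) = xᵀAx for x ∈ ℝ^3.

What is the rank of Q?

Congruent diagonalization of A (simultaneous row and column reduction) yields pivots -2, -2, 0.
That gives 2 negative, 1 zero pivots.
The rank is the number of nonzero pivots: 2.

2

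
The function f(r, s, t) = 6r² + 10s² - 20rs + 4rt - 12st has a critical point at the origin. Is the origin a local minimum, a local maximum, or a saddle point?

The Hessian at the origin is H = [[12, -20, 4], [-20, 20, -12], [4, -12, 0]].
Row-reducing H symmetrically gives the diagonal entries 12, -40/3, 4/5.
That gives 2 positive, 1 negative pivots.
H is indefinite, so the origin is a saddle point.

saddle point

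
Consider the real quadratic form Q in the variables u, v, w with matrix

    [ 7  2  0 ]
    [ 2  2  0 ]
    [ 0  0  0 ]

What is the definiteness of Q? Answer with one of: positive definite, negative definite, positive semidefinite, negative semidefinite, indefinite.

Congruent diagonalization of A (simultaneous row and column reduction) yields pivots 7, 10/7, 0.
That gives 2 positive, 1 zero pivots.
Hence Q is positive semidefinite.

positive semidefinite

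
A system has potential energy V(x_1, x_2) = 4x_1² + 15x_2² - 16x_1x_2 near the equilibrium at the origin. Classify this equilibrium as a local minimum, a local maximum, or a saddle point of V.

The Hessian at the origin is H = [[8, -16], [-16, 30]].
det H = 8·30 − (-16)² = -16 < 0, so H is indefinite.
Therefore the origin is a saddle point.

saddle point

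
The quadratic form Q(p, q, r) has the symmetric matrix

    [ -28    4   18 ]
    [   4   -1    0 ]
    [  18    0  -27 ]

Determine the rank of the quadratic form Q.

2

Row-reducing A symmetrically gives the diagonal entries -28, -3/7, 0.
That gives 2 negative, 1 zero pivots.
The rank is the number of nonzero pivots: 2.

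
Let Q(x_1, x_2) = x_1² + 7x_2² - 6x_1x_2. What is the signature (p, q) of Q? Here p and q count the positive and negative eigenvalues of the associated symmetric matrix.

The symmetric matrix is A = [[1, -3], [-3, 7]].
Row-reducing A symmetrically gives the diagonal entries 1, -2.
So there are 1 positive, 1 negative pivots.

(1, 1)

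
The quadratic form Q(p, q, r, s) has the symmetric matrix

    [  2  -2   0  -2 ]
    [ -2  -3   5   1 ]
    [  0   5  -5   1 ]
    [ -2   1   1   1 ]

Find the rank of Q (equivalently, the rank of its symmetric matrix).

3

Row-reducing A symmetrically gives the diagonal entries 2, -5, 0, -4/5.
That gives 1 positive, 2 negative, 1 zero pivots.
The rank is the number of nonzero pivots: 3.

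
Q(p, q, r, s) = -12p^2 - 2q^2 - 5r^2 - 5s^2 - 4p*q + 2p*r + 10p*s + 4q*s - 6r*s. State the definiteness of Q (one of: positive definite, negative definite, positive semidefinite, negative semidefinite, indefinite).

The symmetric matrix of Q is A = [[-12, -2, 1, 5], [-2, -2, 0, 2], [1, 0, -5, -3], [5, 2, -3, -5]].
Leading principal minors: Δ_1 = -12, Δ_2 = 20, Δ_3 = -98, Δ_4 = 60.
The signs alternate starting with Δ_1 < 0, so by Sylvester's criterion Q is negative definite.

negative definite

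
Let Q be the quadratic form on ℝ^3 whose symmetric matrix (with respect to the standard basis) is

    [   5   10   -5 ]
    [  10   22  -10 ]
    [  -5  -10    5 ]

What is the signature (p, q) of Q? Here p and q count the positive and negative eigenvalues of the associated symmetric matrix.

Congruent diagonalization of A (simultaneous row and column reduction) yields pivots 5, 2, 0.
Counting signs: 2 positive, 1 zero.

(2, 0)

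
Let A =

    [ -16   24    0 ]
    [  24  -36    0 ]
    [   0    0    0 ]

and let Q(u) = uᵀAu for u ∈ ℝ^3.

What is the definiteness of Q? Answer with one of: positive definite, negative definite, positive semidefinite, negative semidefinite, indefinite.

Congruent diagonalization of A (simultaneous row and column reduction) yields pivots -16, 0, 0.
Counting signs: 1 negative, 2 zero.
Hence Q is negative semidefinite.

negative semidefinite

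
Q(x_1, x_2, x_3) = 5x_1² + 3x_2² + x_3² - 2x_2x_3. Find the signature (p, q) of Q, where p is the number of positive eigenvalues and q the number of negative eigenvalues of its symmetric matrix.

(3, 0)

The symmetric matrix is A = [[5, 0, 0], [0, 3, -1], [0, -1, 1]].
Applying the same elementary operations to the rows and columns of A produces a congruent diagonal matrix with entries 5, 3, 2/3.
So there are 3 positive pivots.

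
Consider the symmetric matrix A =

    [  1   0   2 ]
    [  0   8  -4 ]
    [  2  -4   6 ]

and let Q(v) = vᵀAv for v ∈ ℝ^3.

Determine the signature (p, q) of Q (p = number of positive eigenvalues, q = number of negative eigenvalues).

(2, 0)

Symmetric row and column elimination reduces A to a congruent diagonal form with pivots 1, 8, 0.
That gives 2 positive, 1 zero pivots.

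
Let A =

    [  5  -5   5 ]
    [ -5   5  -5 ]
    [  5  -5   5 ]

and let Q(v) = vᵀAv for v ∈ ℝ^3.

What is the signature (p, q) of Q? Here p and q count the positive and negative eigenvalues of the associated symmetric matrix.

Congruent diagonalization of A (simultaneous row and column reduction) yields pivots 5, 0, 0.
That gives 1 positive, 2 zero pivots.

(1, 0)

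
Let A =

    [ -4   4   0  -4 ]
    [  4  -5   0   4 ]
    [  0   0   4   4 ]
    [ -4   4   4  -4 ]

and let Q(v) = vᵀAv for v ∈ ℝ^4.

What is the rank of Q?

4

Congruent diagonalization of A (simultaneous row and column reduction) yields pivots -4, -1, 4, -4.
So there are 1 positive, 3 negative pivots.
The rank is the number of nonzero pivots: 4.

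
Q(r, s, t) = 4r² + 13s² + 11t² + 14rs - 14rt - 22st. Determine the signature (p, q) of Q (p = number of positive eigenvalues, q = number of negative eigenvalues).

The symmetric matrix is A = [[4, 7, -7], [7, 13, -11], [-7, -11, 11]].
An LDLᵀ factorisation of A has diagonal entries 4, 3/4, -10/3.
Counting signs: 2 positive, 1 negative.

(2, 1)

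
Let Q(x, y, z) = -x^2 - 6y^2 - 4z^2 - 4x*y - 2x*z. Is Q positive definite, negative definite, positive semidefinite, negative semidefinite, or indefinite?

negative definite

The symmetric matrix of Q is A = [[-1, -2, -1], [-2, -6, 0], [-1, 0, -4]].
Leading principal minors: Δ_1 = -1, Δ_2 = 2, Δ_3 = -2.
The signs alternate starting with Δ_1 < 0, so by Sylvester's criterion Q is negative definite.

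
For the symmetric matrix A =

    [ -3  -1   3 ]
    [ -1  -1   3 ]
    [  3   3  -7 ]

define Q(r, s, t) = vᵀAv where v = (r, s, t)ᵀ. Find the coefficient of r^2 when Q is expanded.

The coefficient of r^2 is the diagonal entry A[1,1] = -3.

-3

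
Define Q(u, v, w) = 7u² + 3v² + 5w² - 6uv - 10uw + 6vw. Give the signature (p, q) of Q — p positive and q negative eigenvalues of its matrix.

(3, 0)

Write A = [[7, -3, -5], [-3, 3, 3], [-5, 3, 5]].
Symmetric row and column elimination reduces A to a congruent diagonal form with pivots 7, 12/7, 1.
That gives 3 positive pivots.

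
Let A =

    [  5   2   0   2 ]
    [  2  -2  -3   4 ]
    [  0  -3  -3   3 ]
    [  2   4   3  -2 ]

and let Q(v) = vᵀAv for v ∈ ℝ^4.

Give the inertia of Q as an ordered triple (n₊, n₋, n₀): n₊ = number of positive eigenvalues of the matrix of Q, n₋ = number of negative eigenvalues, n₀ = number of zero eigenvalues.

Congruent diagonalization of A (simultaneous row and column reduction) yields pivots 5, -14/5, 3/14, 0.
That gives 2 positive, 1 negative, 1 zero pivots.

(2, 1, 1)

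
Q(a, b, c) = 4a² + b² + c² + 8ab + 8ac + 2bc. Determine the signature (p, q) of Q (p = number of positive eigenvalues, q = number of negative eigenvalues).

(1, 1)

Write A = [[4, 4, 4], [4, 1, 1], [4, 1, 1]].
Applying the same elementary operations to the rows and columns of A produces a congruent diagonal matrix with entries 4, -3, 0.
So there are 1 positive, 1 negative, 1 zero pivots.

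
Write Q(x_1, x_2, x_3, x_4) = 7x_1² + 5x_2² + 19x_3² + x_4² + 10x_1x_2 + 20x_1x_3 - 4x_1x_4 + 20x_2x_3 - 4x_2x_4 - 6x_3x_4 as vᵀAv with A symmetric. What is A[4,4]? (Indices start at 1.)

The coefficient of x_4² in Q is 1, and that is exactly A[4,4].

1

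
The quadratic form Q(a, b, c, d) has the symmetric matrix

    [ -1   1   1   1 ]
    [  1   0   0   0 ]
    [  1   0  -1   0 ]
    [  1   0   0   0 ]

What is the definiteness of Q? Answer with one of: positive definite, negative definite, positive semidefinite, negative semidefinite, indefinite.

indefinite

Congruent diagonalization of A (simultaneous row and column reduction) yields pivots -1, 1, -1, 0.
Counting signs: 1 positive, 2 negative, 1 zero.
Hence Q is indefinite.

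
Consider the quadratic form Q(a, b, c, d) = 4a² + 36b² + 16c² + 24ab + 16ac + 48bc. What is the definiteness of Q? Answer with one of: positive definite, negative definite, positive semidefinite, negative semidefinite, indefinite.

positive semidefinite

Write A = [[4, 12, 8, 0], [12, 36, 24, 0], [8, 24, 16, 0], [0, 0, 0, 0]].
Congruent diagonalization of A (simultaneous row and column reduction) yields pivots 4, 0, 0, 0.
Counting signs: 1 positive, 3 zero.
Hence Q is positive semidefinite.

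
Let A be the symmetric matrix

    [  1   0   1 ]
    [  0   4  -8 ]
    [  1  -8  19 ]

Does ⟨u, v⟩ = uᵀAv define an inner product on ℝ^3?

yes

Symmetric row and column elimination reduces A to a congruent diagonal form with pivots 1, 4, 2.
Counting signs: 3 positive.
Hence Q is positive definite.
⟨·,·⟩ is an inner product exactly when A is positive definite.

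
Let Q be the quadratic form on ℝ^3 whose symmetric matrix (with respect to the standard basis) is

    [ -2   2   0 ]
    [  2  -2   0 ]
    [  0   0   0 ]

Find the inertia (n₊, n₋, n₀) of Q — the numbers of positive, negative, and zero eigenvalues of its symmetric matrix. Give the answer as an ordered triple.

Congruent diagonalization of A (simultaneous row and column reduction) yields pivots -2, 0, 0.
That gives 1 negative, 2 zero pivots.

(0, 1, 2)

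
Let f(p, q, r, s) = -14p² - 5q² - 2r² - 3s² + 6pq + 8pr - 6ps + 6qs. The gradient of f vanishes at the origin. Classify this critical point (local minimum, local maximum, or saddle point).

The Hessian at the origin is H = [[-28, 6, 8, -6], [6, -10, 0, 6], [8, 0, -4, 0], [-6, 6, 0, -6]].
Symmetric row and column elimination reduces H to a congruent diagonal form with pivots -28, -61/7, -84/61, -12/7.
That gives 4 negative pivots.
H is negative definite, so the origin is a strict local maximum.

local maximum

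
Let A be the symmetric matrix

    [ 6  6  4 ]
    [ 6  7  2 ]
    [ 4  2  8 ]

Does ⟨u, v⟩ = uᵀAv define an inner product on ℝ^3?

yes

Applying the same elementary operations to the rows and columns of A produces a congruent diagonal matrix with entries 6, 1, 4/3.
Counting signs: 3 positive.
Hence Q is positive definite.
⟨·,·⟩ is an inner product exactly when A is positive definite.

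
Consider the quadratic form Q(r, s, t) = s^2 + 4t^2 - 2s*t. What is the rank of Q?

Write A = [[0, 0, 0], [0, 1, -1], [0, -1, 4]].
Congruent diagonalization of A (simultaneous row and column reduction) yields pivots 0, 1, 3.
That gives 2 positive, 1 zero pivots.
The rank is the number of nonzero pivots: 2.

2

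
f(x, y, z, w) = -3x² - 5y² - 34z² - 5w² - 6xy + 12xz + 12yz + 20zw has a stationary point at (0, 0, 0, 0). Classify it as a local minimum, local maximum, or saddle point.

The Hessian at the origin is H = [[-6, -6, 12, 0], [-6, -10, 12, 0], [12, 12, -68, 20], [0, 0, 20, -10]].
Applying the same elementary operations to the rows and columns of H produces a congruent diagonal matrix with entries -6, -4, -44, -10/11.
That gives 4 negative pivots.
H is negative definite, so the origin is a strict local maximum.

local maximum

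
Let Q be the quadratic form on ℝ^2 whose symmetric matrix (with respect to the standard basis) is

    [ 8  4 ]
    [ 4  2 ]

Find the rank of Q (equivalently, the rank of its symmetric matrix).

Symmetric row and column elimination reduces A to a congruent diagonal form with pivots 8, 0.
Counting signs: 1 positive, 1 zero.
The rank is the number of nonzero pivots: 1.

1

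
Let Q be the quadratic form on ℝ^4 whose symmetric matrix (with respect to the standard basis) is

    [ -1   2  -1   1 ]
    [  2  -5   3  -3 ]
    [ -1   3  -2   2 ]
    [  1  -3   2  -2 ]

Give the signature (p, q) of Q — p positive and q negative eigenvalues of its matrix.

Symmetric row and column elimination reduces A to a congruent diagonal form with pivots -1, -1, 0, 0.
So there are 2 negative, 2 zero pivots.

(0, 2)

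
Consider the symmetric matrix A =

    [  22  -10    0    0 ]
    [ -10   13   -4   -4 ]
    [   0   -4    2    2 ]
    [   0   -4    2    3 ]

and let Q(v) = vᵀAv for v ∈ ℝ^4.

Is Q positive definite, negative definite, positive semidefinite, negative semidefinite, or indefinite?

Applying the same elementary operations to the rows and columns of A produces a congruent diagonal matrix with entries 22, 93/11, 10/93, 1.
That gives 4 positive pivots.
Hence Q is positive definite.

positive definite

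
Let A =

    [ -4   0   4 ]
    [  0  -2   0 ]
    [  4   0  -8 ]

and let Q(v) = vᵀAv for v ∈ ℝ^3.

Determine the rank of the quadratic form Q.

Row-reducing A symmetrically gives the diagonal entries -4, -2, -4.
Counting signs: 3 negative.
The rank is the number of nonzero pivots: 3.

3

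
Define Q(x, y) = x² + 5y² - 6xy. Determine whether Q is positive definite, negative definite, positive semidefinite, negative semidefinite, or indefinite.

Write A = [[1, -3], [-3, 5]].
Applying the same elementary operations to the rows and columns of A produces a congruent diagonal matrix with entries 1, -4.
That gives 1 positive, 1 negative pivots.
Hence Q is indefinite.

indefinite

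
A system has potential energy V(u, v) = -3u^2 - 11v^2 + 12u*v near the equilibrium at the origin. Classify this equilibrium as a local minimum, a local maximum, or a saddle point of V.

saddle point

The Hessian at the origin is H = [[-6, 12], [12, -22]].
det H = -6·-22 − (12)² = -12 < 0, so H is indefinite.
Therefore the origin is a saddle point.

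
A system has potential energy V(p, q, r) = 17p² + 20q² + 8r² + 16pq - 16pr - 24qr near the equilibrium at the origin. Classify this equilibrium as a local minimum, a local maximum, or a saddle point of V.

The Hessian at the origin is H = [[34, 16, -16], [16, 40, -24], [-16, -24, 16]].
Congruent diagonalization of H (simultaneous row and column reduction) yields pivots 34, 552/17, 8/69.
So there are 3 positive pivots.
H is positive definite, so the origin is a strict local minimum.

local minimum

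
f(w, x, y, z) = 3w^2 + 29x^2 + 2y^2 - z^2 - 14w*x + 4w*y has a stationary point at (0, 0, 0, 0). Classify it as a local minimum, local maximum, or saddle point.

saddle point

The Hessian at the origin is H = [[6, -14, 4, 0], [-14, 58, 0, 0], [4, 0, 4, 0], [0, 0, 0, -2]].
Row-reducing H symmetrically gives the diagonal entries 6, 76/3, -40/19, -2.
That gives 2 positive, 2 negative pivots.
H is indefinite, so the origin is a saddle point.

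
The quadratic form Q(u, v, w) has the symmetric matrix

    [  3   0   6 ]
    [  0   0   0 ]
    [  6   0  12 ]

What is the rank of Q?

Congruent diagonalization of A (simultaneous row and column reduction) yields pivots 3, 0, 0.
That gives 1 positive, 2 zero pivots.
The rank is the number of nonzero pivots: 1.

1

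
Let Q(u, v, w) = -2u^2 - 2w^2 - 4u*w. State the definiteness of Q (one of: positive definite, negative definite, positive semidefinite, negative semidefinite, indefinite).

negative semidefinite

The symmetric matrix is A = [[-2, 0, -2], [0, 0, 0], [-2, 0, -2]].
Row-reducing A symmetrically gives the diagonal entries -2, 0, 0.
So there are 1 negative, 2 zero pivots.
Hence Q is negative semidefinite.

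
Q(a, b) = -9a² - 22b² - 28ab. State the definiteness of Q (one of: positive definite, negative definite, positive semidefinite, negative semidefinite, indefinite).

The symmetric matrix of Q is [[-9, -14], [-14, -22]].
For the 2×2 matrix [[-9, -14], [-14, -22]]: det = -9·-22 − (-14)² = 2, trace = -31.
det > 0 so both eigenvalues share the sign of the trace; trace = -31 < 0 ⇒ both negative.

negative definite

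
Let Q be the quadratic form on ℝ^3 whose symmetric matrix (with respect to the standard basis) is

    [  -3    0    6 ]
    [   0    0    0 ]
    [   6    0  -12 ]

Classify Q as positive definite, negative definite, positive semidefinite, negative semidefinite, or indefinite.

negative semidefinite

Congruent diagonalization of A (simultaneous row and column reduction) yields pivots -3, 0, 0.
That gives 1 negative, 2 zero pivots.
Hence Q is negative semidefinite.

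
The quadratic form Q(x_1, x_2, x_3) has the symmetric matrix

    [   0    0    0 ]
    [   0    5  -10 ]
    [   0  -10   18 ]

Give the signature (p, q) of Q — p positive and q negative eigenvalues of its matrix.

Congruent diagonalization of A (simultaneous row and column reduction) yields pivots 0, 5, -2.
So there are 1 positive, 1 negative, 1 zero pivots.

(1, 1)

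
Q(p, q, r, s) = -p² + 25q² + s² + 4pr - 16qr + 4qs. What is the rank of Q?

The associated matrix is A = [[-1, 0, 2, 0], [0, 25, -8, 2], [2, -8, 0, 0], [0, 2, 0, 1]].
Applying the same elementary operations to the rows and columns of A produces a congruent diagonal matrix with entries -1, 25, 36/25, 5/9.
That gives 3 positive, 1 negative pivots.
The rank is the number of nonzero pivots: 4.

4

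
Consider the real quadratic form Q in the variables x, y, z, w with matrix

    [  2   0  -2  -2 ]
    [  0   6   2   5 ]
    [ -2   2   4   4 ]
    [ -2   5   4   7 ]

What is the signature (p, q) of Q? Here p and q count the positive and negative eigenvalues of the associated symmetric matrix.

Congruent diagonalization of A (simultaneous row and column reduction) yields pivots 2, 6, 4/3, 3/4.
Counting signs: 4 positive.

(4, 0)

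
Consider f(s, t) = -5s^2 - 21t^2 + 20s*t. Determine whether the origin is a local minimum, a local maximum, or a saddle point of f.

local maximum

The Hessian at the origin is H = [[-10, 20], [20, -42]].
det H = -10·-42 − (20)² = 20 > 0 and H[1,1] = -10 < 0, so H is negative definite.
Therefore the origin is a local maximum.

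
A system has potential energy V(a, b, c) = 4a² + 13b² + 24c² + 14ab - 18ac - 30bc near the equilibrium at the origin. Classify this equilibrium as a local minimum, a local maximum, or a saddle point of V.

The Hessian at the origin is H = [[8, 14, -18], [14, 26, -30], [-18, -30, 48]].
An LDLᵀ factorisation of H has diagonal entries 8, 3/2, 6.
Counting signs: 3 positive.
H is positive definite, so the origin is a strict local minimum.

local minimum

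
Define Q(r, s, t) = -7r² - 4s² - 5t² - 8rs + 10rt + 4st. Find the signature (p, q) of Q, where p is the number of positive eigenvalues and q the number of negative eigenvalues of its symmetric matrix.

The symmetric matrix is A = [[-7, -4, 5], [-4, -4, 2], [5, 2, -5]].
An LDLᵀ factorisation of A has diagonal entries -7, -12/7, -1.
So there are 3 negative pivots.

(0, 3)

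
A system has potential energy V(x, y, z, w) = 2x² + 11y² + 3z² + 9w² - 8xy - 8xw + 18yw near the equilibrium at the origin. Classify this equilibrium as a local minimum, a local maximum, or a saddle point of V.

local minimum

The Hessian at the origin is H = [[4, -8, 0, -8], [-8, 22, 0, 18], [0, 0, 6, 0], [-8, 18, 0, 18]].
Symmetric row and column elimination reduces H to a congruent diagonal form with pivots 4, 6, 6, 4/3.
So there are 4 positive pivots.
H is positive definite, so the origin is a strict local minimum.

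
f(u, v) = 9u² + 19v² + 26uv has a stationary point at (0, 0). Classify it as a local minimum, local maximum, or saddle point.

local minimum

The Hessian at the origin is H = [[18, 26], [26, 38]].
det H = 18·38 − (26)² = 8 > 0 and H[1,1] = 18 > 0, so H is positive definite.
Therefore the origin is a local minimum.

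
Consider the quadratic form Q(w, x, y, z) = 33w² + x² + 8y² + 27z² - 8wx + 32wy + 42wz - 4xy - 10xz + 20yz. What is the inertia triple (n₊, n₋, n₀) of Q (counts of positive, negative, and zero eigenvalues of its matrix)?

(4, 0, 0)

The associated matrix is A = [[33, -4, 16, 21], [-4, 1, -2, -5], [16, -2, 8, 10], [21, -5, 10, 27]].
Congruent diagonalization of A (simultaneous row and column reduction) yields pivots 33, 17/33, 4/17, 1.
Counting signs: 4 positive.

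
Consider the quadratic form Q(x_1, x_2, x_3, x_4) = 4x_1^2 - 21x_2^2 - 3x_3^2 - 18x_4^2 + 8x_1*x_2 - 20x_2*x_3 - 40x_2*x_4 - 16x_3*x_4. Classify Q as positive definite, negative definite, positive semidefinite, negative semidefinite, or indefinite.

indefinite

The associated matrix is A = [[4, 4, 0, 0], [4, -21, -10, -20], [0, -10, -3, -8], [0, -20, -8, -18]].
An LDLᵀ factorisation of A has diagonal entries 4, -25, 1, -2.
That gives 2 positive, 2 negative pivots.
Hence Q is indefinite.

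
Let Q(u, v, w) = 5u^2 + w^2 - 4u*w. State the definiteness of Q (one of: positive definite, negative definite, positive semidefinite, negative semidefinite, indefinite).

The symmetric matrix is A = [[5, 0, -2], [0, 0, 0], [-2, 0, 1]].
Congruent diagonalization of A (simultaneous row and column reduction) yields pivots 5, 0, 1/5.
That gives 2 positive, 1 zero pivots.
Hence Q is positive semidefinite.

positive semidefinite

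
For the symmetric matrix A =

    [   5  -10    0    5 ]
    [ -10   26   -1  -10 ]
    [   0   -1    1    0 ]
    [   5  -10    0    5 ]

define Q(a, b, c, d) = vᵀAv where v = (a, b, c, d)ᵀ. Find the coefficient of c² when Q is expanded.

1

The coefficient of c² is the diagonal entry A[3,3] = 1.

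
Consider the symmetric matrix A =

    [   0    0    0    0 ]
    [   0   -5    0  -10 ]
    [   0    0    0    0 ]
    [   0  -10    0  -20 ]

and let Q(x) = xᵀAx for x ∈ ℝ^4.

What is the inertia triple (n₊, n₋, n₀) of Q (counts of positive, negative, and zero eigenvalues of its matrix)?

(0, 1, 3)

Symmetric row and column elimination reduces A to a congruent diagonal form with pivots 0, -5, 0, 0.
That gives 1 negative, 3 zero pivots.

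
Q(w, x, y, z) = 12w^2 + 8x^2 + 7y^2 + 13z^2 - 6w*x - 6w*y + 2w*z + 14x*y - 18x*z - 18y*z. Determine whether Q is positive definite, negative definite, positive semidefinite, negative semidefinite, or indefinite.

positive definite

The symmetric matrix of Q is A = [[12, -3, -3, 1], [-3, 8, 7, -9], [-3, 7, 7, -9], [1, -9, -9, 13]].
Leading principal minors: Δ_1 = 12, Δ_2 = 87, Δ_3 = 75, Δ_4 = 50.
All leading principal minors are positive, so by Sylvester's criterion Q is positive definite.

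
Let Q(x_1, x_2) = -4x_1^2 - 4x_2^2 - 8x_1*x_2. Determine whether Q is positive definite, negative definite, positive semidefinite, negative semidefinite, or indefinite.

negative semidefinite

The symmetric matrix is A = [[-4, -4], [-4, -4]].
Congruent diagonalization of A (simultaneous row and column reduction) yields pivots -4, 0.
Counting signs: 1 negative, 1 zero.
Hence Q is negative semidefinite.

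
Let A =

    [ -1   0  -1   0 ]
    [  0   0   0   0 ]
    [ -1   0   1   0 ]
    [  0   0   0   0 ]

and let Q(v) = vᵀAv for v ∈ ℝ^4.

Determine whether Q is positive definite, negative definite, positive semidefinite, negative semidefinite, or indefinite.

Applying the same elementary operations to the rows and columns of A produces a congruent diagonal matrix with entries -1, 0, 2, 0.
So there are 1 positive, 1 negative, 2 zero pivots.
Hence Q is indefinite.

indefinite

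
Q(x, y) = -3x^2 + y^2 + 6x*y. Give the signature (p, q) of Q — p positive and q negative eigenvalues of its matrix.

(1, 1)

The associated matrix is A = [[-3, 3], [3, 1]].
Congruent diagonalization of A (simultaneous row and column reduction) yields pivots -3, 4.
Counting signs: 1 positive, 1 negative.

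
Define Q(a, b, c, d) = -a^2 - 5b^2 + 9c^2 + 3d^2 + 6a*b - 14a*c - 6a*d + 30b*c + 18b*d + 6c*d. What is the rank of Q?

Write A = [[-1, 3, -7, -3], [3, -5, 15, 9], [-7, 15, 9, 3], [-3, 9, 3, 3]].
Symmetric row and column elimination reduces A to a congruent diagonal form with pivots -1, 4, 49, 12/49.
Counting signs: 3 positive, 1 negative.
The rank is the number of nonzero pivots: 4.

4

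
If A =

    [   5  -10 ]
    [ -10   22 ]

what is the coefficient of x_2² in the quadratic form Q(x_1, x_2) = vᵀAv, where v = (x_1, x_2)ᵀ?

22

The coefficient of x_2² is the diagonal entry A[2,2] = 22.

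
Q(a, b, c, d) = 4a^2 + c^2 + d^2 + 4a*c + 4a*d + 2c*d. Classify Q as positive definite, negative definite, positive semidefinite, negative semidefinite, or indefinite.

positive semidefinite

The symmetric matrix is A = [[4, 0, 2, 2], [0, 0, 0, 0], [2, 0, 1, 1], [2, 0, 1, 1]].
Symmetric row and column elimination reduces A to a congruent diagonal form with pivots 4, 0, 0, 0.
So there are 1 positive, 3 zero pivots.
Hence Q is positive semidefinite.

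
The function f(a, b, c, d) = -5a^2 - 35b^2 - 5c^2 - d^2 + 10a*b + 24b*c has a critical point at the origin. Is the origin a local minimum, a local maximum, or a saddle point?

local maximum

The Hessian at the origin is H = [[-10, 10, 0, 0], [10, -70, 24, 0], [0, 24, -10, 0], [0, 0, 0, -2]].
Symmetric row and column elimination reduces H to a congruent diagonal form with pivots -10, -60, -2/5, -2.
That gives 4 negative pivots.
H is negative definite, so the origin is a strict local maximum.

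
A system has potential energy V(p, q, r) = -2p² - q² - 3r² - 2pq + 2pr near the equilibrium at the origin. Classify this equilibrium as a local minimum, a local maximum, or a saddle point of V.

local maximum

The Hessian at the origin is H = [[-4, -2, 2], [-2, -2, 0], [2, 0, -6]].
Congruent diagonalization of H (simultaneous row and column reduction) yields pivots -4, -1, -4.
That gives 3 negative pivots.
H is negative definite, so the origin is a strict local maximum.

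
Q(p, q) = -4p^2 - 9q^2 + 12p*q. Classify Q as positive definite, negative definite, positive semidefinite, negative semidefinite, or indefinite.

negative semidefinite

The symmetric matrix of Q is [[-4, 6], [6, -9]].
For the 2×2 matrix [[-4, 6], [6, -9]]: det = -4·-9 − (6)² = 0, trace = -13.
det = 0 so one eigenvalue is zero; the form is semidefinite with the sign of the trace.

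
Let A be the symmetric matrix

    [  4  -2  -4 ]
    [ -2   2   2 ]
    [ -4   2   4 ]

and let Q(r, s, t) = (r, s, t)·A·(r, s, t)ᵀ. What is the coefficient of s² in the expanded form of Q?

The coefficient of s² is the diagonal entry A[2,2] = 2.

2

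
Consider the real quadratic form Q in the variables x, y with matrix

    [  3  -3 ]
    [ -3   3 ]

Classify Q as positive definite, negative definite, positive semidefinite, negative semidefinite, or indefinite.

positive semidefinite

Congruent diagonalization of A (simultaneous row and column reduction) yields pivots 3, 0.
So there are 1 positive, 1 zero pivots.
Hence Q is positive semidefinite.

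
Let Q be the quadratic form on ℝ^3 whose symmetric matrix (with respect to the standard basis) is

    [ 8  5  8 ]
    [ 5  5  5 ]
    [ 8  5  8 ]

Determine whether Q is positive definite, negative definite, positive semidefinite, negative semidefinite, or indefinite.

positive semidefinite

Congruent diagonalization of A (simultaneous row and column reduction) yields pivots 8, 15/8, 0.
So there are 2 positive, 1 zero pivots.
Hence Q is positive semidefinite.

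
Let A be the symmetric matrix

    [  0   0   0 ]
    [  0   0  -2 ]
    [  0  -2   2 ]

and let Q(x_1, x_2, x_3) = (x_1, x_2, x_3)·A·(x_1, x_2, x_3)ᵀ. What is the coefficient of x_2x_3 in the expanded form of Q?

-4

The coefficient of x_2x_3 is A[2,3] + A[3,2] = 2·(-2) = -4.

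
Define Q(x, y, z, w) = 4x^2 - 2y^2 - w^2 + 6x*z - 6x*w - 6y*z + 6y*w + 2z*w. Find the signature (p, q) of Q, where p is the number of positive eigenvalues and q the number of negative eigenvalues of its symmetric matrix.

The associated matrix is A = [[4, 0, 3, -3], [0, -2, -3, 3], [3, -3, 0, 1], [-3, 3, 1, -1]].
Row-reducing A symmetrically gives the diagonal entries 4, -2, 9/4, 5/9.
That gives 3 positive, 1 negative pivots.

(3, 1)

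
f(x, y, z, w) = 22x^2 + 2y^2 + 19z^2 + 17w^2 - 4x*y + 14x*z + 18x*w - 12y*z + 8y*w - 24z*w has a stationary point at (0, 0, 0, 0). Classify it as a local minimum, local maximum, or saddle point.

local minimum

The Hessian at the origin is H = [[44, -4, 14, 18], [-4, 4, -12, 8], [14, -12, 38, -24], [18, 8, -24, 34]].
Congruent diagonalization of H (simultaneous row and column reduction) yields pivots 44, 40/11, 19/10, 4/19.
That gives 4 positive pivots.
H is positive definite, so the origin is a strict local minimum.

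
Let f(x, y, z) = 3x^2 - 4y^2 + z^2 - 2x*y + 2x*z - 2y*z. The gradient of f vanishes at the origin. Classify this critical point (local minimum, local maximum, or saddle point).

saddle point

The Hessian at the origin is H = [[6, -2, 2], [-2, -8, -2], [2, -2, 2]].
Applying the same elementary operations to the rows and columns of H produces a congruent diagonal matrix with entries 6, -26/3, 20/13.
That gives 2 positive, 1 negative pivots.
H is indefinite, so the origin is a saddle point.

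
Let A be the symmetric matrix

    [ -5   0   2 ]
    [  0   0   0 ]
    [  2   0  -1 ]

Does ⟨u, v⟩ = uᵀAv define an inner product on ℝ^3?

no

Congruent diagonalization of A (simultaneous row and column reduction) yields pivots -5, 0, -1/5.
That gives 2 negative, 1 zero pivots.
Hence Q is negative semidefinite.
⟨·,·⟩ is an inner product exactly when A is positive definite.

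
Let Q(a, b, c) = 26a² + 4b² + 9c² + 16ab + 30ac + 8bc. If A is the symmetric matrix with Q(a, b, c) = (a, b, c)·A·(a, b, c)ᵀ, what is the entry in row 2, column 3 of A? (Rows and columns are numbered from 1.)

The coefficient of b·c in Q is 8. For a symmetric A this equals A[2,3] + A[3,2] = 2·A[2,3].
So A[2,3] = 8/2 = 4.

4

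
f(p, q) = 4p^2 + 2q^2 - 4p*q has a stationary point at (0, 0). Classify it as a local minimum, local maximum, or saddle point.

The Hessian at the origin is H = [[8, -4], [-4, 4]].
det H = 8·4 − (-4)² = 16 > 0 and H[1,1] = 8 > 0, so H is positive definite.
Therefore the origin is a local minimum.

local minimum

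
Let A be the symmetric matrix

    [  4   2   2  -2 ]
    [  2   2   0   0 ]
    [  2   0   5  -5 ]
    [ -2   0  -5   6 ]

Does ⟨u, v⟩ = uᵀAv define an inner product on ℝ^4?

Leading principal minors: Δ_1 = 4, Δ_2 = 4, Δ_3 = 12, Δ_4 = 12.
All leading principal minors are positive, so by Sylvester's criterion Q is positive definite.
⟨·,·⟩ is an inner product exactly when A is positive definite.

yes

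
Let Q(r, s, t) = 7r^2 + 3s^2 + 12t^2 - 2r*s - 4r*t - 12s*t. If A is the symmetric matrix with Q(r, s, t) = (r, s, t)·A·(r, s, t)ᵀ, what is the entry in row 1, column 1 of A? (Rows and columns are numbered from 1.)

The coefficient of r^2 in Q is 7, and that is exactly A[1,1].

7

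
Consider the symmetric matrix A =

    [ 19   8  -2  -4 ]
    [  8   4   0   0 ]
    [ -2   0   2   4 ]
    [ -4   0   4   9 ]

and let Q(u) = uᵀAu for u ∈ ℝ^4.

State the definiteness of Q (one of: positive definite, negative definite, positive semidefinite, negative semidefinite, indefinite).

Leading principal minors: Δ_1 = 19, Δ_2 = 12, Δ_3 = 8, Δ_4 = 8.
All leading principal minors are positive, so by Sylvester's criterion Q is positive definite.

positive definite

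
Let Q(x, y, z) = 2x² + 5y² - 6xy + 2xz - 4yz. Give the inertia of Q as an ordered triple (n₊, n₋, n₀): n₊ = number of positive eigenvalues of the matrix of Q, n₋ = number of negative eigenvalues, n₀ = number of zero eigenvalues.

The associated matrix is A = [[2, -3, 1], [-3, 5, -2], [1, -2, 0]].
An LDLᵀ factorisation of A has diagonal entries 2, 1/2, -1.
Counting signs: 2 positive, 1 negative.

(2, 1, 0)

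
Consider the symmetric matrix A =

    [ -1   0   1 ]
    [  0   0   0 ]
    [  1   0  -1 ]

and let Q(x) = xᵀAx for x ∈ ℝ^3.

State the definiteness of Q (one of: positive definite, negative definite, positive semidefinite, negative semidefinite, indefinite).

Symmetric row and column elimination reduces A to a congruent diagonal form with pivots -1, 0, 0.
That gives 1 negative, 2 zero pivots.
Hence Q is negative semidefinite.

negative semidefinite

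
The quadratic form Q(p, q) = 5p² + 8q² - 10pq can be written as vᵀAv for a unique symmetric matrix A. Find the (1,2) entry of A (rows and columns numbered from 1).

The coefficient of p·q in Q is -10. For a symmetric A this equals A[1,2] + A[2,1] = 2·A[1,2].
So A[1,2] = -10/2 = -5.

-5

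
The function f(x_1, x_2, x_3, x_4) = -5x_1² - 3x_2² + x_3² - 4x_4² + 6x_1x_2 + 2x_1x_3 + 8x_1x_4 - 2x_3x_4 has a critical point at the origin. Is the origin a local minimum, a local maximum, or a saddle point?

saddle point

The Hessian at the origin is H = [[-10, 6, 2, 8], [6, -6, 0, 0], [2, 0, 2, -2], [8, 0, -2, -8]].
An LDLᵀ factorisation of H has diagonal entries -10, -12/5, 3, 20/3.
So there are 2 positive, 2 negative pivots.
H is indefinite, so the origin is a saddle point.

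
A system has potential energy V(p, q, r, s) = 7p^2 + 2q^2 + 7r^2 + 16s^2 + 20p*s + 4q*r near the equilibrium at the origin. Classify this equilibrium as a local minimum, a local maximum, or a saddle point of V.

The Hessian at the origin is H = [[14, 0, 0, 20], [0, 4, 4, 0], [0, 4, 14, 0], [20, 0, 0, 32]].
Applying the same elementary operations to the rows and columns of H produces a congruent diagonal matrix with entries 14, 4, 10, 24/7.
Counting signs: 4 positive.
H is positive definite, so the origin is a strict local minimum.

local minimum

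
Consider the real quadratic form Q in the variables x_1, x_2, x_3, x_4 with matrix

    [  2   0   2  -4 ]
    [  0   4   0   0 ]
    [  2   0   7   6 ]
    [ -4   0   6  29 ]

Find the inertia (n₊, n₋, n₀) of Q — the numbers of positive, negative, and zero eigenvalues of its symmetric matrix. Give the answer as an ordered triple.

(4, 0, 0)

Symmetric row and column elimination reduces A to a congruent diagonal form with pivots 2, 4, 5, 1.
That gives 4 positive pivots.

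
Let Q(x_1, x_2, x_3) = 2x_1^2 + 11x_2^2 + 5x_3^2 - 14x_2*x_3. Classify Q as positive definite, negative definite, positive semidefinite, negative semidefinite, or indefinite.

positive definite

The associated matrix is A = [[2, 0, 0], [0, 11, -7], [0, -7, 5]].
An LDLᵀ factorisation of A has diagonal entries 2, 11, 6/11.
So there are 3 positive pivots.
Hence Q is positive definite.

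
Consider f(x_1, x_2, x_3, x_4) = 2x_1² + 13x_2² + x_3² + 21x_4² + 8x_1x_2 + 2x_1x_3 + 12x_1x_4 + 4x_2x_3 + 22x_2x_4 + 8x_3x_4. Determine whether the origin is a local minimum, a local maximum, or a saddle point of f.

local minimum

The Hessian at the origin is H = [[4, 8, 2, 12], [8, 26, 4, 22], [2, 4, 2, 8], [12, 22, 8, 42]].
An LDLᵀ factorisation of H has diagonal entries 4, 10, 1, 8/5.
Counting signs: 4 positive.
H is positive definite, so the origin is a strict local minimum.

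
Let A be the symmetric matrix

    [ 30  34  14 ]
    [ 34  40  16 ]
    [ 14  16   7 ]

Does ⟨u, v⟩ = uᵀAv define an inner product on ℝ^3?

yes

Row-reducing A symmetrically gives the diagonal entries 30, 22/15, 5/11.
Counting signs: 3 positive.
Hence Q is positive definite.
⟨·,·⟩ is an inner product exactly when A is positive definite.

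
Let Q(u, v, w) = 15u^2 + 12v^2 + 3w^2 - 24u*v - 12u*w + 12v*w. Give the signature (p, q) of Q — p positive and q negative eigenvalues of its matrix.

The symmetric matrix is A = [[15, -12, -6], [-12, 12, 6], [-6, 6, 3]].
Symmetric row and column elimination reduces A to a congruent diagonal form with pivots 15, 12/5, 0.
Counting signs: 2 positive, 1 zero.

(2, 0)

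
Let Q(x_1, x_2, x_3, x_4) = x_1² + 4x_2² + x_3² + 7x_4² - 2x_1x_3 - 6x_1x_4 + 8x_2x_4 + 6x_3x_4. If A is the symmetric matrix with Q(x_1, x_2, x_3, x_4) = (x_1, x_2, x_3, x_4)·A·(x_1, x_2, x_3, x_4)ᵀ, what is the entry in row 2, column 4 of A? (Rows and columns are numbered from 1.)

The coefficient of x_2·x_4 in Q is 8. For a symmetric A this equals A[2,4] + A[4,2] = 2·A[2,4].
So A[2,4] = 8/2 = 4.

4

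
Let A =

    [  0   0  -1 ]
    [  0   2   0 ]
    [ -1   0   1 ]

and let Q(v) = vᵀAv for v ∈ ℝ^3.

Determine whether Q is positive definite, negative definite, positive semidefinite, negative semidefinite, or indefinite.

A is congruent to a diagonal matrix with 2 positive, 1 negative and 0 zero entries, so Q is indefinite.

indefinite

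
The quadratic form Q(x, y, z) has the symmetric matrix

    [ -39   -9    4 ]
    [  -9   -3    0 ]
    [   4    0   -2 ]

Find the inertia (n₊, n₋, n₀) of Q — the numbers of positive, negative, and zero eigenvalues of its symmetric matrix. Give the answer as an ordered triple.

Congruent diagonalization of A (simultaneous row and column reduction) yields pivots -39, -12/13, -2/3.
Counting signs: 3 negative.

(0, 3, 0)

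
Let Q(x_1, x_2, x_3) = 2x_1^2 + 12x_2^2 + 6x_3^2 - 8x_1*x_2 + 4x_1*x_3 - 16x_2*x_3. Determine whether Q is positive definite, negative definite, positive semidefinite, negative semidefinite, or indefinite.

positive semidefinite

The symmetric matrix is A = [[2, -4, 2], [-4, 12, -8], [2, -8, 6]].
Row-reducing A symmetrically gives the diagonal entries 2, 4, 0.
So there are 2 positive, 1 zero pivots.
Hence Q is positive semidefinite.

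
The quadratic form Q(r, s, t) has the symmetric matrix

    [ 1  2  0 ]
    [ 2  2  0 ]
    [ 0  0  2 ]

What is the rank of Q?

3

Row-reducing A symmetrically gives the diagonal entries 1, -2, 2.
Counting signs: 2 positive, 1 negative.
The rank is the number of nonzero pivots: 3.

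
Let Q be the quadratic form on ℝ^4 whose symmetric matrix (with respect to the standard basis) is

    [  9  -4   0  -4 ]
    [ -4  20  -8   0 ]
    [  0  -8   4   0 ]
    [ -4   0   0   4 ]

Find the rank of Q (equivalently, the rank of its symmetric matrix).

Congruent diagonalization of A (simultaneous row and column reduction) yields pivots 9, 164/9, 20/41, 4/5.
That gives 4 positive pivots.
The rank is the number of nonzero pivots: 4.

4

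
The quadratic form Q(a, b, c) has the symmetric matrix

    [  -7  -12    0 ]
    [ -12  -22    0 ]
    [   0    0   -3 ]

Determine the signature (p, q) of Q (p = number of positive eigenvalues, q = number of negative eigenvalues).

Symmetric row and column elimination reduces A to a congruent diagonal form with pivots -7, -10/7, -3.
So there are 3 negative pivots.

(0, 3)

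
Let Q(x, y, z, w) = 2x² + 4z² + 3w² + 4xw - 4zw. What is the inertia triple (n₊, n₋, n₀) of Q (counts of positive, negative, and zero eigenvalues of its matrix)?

Write A = [[2, 0, 0, 2], [0, 0, 0, 0], [0, 0, 4, -2], [2, 0, -2, 3]].
Congruent diagonalization of A (simultaneous row and column reduction) yields pivots 2, 0, 4, 0.
Counting signs: 2 positive, 2 zero.

(2, 0, 2)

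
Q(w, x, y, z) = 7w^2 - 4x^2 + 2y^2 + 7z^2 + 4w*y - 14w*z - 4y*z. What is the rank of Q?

Write A = [[7, 0, 2, -7], [0, -4, 0, 0], [2, 0, 2, -2], [-7, 0, -2, 7]].
Applying the same elementary operations to the rows and columns of A produces a congruent diagonal matrix with entries 7, -4, 10/7, 0.
That gives 2 positive, 1 negative, 1 zero pivots.
The rank is the number of nonzero pivots: 3.

3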